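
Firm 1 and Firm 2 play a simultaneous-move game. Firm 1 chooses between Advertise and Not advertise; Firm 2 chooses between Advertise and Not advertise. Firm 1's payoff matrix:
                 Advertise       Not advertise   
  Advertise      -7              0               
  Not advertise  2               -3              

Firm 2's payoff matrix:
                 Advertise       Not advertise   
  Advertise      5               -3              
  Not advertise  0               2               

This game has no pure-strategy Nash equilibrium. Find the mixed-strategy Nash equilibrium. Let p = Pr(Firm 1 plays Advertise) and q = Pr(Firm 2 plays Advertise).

In a mixed equilibrium Firm 2 is indifferent between Advertise and Not advertise; this condition fixes p.
  Firm 2's payoff from Advertise: p·5 + (1−p)·0 = 5p
  Firm 2's payoff from Not advertise: p·(-3) + (1−p)·2 = -5p + 2
  5p = -5p + 2  ⇒  10p = 2  ⇒  p = 1/5.
Firm 2's mix must leave Firm 1 indifferent between Advertise and Not advertise.
  Firm 1's payoff to Advertise: q·(-7) + (1−q)·0 = -7q
  Firm 1's payoff to Not advertise: q·2 + (1−q)·(-3) = 5q - 3
  -7q = 5q - 3  ⇒  -12q = -3  ⇒  q = 1/4.

p = 1/5, q = 1/4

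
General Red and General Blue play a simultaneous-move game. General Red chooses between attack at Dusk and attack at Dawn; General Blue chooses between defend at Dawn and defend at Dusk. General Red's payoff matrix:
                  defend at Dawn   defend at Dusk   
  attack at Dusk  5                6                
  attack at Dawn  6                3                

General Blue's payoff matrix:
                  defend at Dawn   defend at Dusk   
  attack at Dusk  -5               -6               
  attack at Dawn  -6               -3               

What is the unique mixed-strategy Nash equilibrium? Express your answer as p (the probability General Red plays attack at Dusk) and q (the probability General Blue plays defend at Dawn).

p = 3/4, q = 3/4

For General Blue to be willing to mix, General Blue must be indifferent between defend at Dawn and defend at Dusk, which pins down General Red's mix.
  General Blue's expected payoff from defend at Dawn: p·(-5) + (1−p)·(-6) = p - 6
  General Blue's expected payoff from defend at Dusk: p·(-6) + (1−p)·(-3) = -3p - 3
  p - 6 = -3p - 3  ⇒  4p = 3  ⇒  p = 3/4.
In a mixed equilibrium General Red is indifferent between attack at Dusk and attack at Dawn; this condition fixes q.
  General Red's expected payoff from attack at Dusk: q·5 + (1−q)·6 = -q + 6
  General Red's expected payoff from attack at Dawn: q·6 + (1−q)·3 = 3q + 3
  -q + 6 = 3q + 3  ⇒  -4q = -3  ⇒  q = 3/4.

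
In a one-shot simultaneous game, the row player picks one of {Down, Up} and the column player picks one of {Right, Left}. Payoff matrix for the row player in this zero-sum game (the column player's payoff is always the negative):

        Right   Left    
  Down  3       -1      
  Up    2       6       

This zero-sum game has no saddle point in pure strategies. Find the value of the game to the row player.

v = 5/2

In a mixed equilibrium the row player is indifferent between Down and Up; this condition fixes q.
  the row player's payoff from Down: q·3 + (1−q)·(-1) = 4q - 1
  the row player's payoff from Up: q·2 + (1−q)·6 = -4q + 6
  4q - 1 = -4q + 6  ⇒  8q = 7  ⇒  q = 7/8.
The value is the row player's expected payoff against this mix (using Down): (7/8)·3 + (1/8)·(-1) = 5/2.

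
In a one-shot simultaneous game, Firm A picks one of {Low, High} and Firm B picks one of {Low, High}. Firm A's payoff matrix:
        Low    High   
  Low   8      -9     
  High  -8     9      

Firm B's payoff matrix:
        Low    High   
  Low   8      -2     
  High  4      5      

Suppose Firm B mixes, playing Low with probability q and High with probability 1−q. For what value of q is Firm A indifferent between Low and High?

In a mixed equilibrium Firm A is indifferent between Low and High; this condition fixes q.
  Firm A's expected payoff from Low: q·8 + (1−q)·(-9) = 17q - 9
  Firm A's expected payoff from High: q·(-8) + (1−q)·9 = -17q + 9
  17q - 9 = -17q + 9  ⇒  34q = 18  ⇒  q = 9/17.

q = 9/17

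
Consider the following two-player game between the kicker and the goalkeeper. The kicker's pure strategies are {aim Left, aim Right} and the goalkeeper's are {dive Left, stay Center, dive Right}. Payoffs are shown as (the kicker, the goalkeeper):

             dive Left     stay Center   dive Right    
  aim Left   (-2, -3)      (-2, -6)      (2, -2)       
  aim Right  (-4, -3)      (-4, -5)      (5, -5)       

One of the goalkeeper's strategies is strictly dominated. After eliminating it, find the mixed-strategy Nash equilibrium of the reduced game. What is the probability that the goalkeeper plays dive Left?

The goalkeeper's strategy stay Center is strictly dominated by dive Left: -3 > -6 and -3 > -5. Eliminate stay Center.
Set the kicker's expected payoff from aim Left equal to that from aim Right:
  the kicker's expected payoff from aim Left: q·(-2) + (1−q)·2 = -4q + 2
  the kicker's expected payoff from aim Right: q·(-4) + (1−q)·5 = -9q + 5
  -4q + 2 = -9q + 5  ⇒  5q = 3  ⇒  q = 3/5.

q = 3/5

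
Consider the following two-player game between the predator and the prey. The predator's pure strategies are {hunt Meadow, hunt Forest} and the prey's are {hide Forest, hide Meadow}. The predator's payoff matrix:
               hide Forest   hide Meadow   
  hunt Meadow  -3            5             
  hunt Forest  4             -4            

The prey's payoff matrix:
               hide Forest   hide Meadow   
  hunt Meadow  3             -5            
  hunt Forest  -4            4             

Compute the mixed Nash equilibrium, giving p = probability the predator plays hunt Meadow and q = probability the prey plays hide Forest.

The prey's indifference between hide Forest and hide Meadow determines the predator's mixing probability p:
  the prey's payoff to hide Forest: p·3 + (1−p)·(-4) = 7p - 4
  the prey's payoff to hide Meadow: p·(-5) + (1−p)·4 = -9p + 4
  7p - 4 = -9p + 4  ⇒  16p = 8  ⇒  p = 1/2.
The prey's mix must leave the predator indifferent between hunt Meadow and hunt Forest.
  the predator's payoff to hunt Meadow: q·(-3) + (1−q)·5 = -8q + 5
  the predator's payoff to hunt Forest: q·4 + (1−q)·(-4) = 8q - 4
  -8q + 5 = 8q - 4  ⇒  -16q = -9  ⇒  q = 9/16.

p = 1/2, q = 9/16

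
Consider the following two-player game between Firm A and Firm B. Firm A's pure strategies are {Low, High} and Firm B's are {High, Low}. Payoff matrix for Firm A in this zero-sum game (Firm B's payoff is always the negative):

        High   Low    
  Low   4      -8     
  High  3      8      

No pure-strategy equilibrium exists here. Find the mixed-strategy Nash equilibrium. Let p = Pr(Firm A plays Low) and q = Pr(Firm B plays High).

p = 5/17, q = 16/17

For Firm B to be willing to mix, Firm B must be indifferent between High and Low, which pins down Firm A's mix.
  Firm B's expected payoff from High: p·(-4) + (1−p)·(-3) = -p - 3
  Firm B's expected payoff from Low: p·8 + (1−p)·(-8) = 16p - 8
  -p - 3 = 16p - 8  ⇒  -17p = -5  ⇒  p = 5/17.
Set Firm A's expected payoff from Low equal to that from High:
  Firm A's expected payoff from Low: q·4 + (1−q)·(-8) = 12q - 8
  Firm A's expected payoff from High: q·3 + (1−q)·8 = -5q + 8
  12q - 8 = -5q + 8  ⇒  17q = 16  ⇒  q = 16/17.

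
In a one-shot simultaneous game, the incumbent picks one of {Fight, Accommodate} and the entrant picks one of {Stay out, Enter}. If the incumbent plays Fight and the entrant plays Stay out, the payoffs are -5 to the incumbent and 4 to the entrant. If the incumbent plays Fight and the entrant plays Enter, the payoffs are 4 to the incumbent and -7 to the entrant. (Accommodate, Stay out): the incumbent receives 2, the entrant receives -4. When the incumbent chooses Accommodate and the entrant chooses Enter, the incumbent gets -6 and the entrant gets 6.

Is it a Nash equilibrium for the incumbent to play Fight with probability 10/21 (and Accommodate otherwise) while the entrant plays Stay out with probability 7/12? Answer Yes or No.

Given the entrant's mix q = 7/12, the incumbent's payoff from Fight is -5/4 but from Accommodate is -4/3. The incumbent strictly prefers Fight, so the incumbent would not mix.
So the proposed profile is not a Nash equilibrium.

No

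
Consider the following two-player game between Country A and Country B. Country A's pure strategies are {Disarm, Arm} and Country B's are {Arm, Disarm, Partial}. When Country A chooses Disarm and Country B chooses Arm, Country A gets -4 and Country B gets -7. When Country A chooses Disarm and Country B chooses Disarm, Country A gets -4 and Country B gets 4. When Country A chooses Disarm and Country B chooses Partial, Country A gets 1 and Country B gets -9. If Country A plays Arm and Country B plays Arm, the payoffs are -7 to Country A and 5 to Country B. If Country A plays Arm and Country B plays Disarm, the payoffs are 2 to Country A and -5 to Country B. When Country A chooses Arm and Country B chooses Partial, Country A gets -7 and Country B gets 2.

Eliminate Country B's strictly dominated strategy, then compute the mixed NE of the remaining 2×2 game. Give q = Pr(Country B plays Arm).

q = 2/3

Country B's strategy Partial is strictly dominated by Arm: -7 > -9 and 5 > 2. Eliminate Partial.
Country A's indifference between Disarm and Arm determines Country B's mixing probability q:
  Country A's payoff from Disarm: q·(-4) + (1−q)·(-4) = -4
  Country A's payoff from Arm: q·(-7) + (1−q)·2 = -9q + 2
  -4 = -9q + 2  ⇒  9q = 6  ⇒  q = 2/3.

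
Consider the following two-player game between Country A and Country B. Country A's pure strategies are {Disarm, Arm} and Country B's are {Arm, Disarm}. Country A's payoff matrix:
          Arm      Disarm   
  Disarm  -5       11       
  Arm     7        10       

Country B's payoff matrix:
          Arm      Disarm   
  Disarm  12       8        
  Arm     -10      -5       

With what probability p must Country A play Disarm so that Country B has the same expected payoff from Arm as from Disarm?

Country A's mix must leave Country B indifferent between Arm and Disarm.
  Country B's expected payoff from Arm: p·12 + (1−p)·(-10) = 22p - 10
  Country B's expected payoff from Disarm: p·8 + (1−p)·(-5) = 13p - 5
  22p - 10 = 13p - 5  ⇒  9p = 5  ⇒  p = 5/9.

p = 5/9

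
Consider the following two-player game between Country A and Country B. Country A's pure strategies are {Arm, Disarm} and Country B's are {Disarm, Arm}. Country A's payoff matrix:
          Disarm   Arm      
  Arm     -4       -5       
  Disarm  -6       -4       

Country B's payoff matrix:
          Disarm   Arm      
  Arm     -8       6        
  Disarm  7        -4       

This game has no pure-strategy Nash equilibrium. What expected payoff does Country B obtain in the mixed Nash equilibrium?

2/5

Country B's indifference between Disarm and Arm determines Country A's mixing probability p:
  Country B's payoff from Disarm: p·(-8) + (1−p)·7 = -15p + 7
  Country B's payoff from Arm: p·6 + (1−p)·(-4) = 10p - 4
  -15p + 7 = 10p - 4  ⇒  -25p = -11  ⇒  p = 11/25.
At equilibrium Country B is indifferent across columns, so Country B's payoff equals the payoff from Disarm: (11/25)·(-8) + (14/25)·7 = 2/5.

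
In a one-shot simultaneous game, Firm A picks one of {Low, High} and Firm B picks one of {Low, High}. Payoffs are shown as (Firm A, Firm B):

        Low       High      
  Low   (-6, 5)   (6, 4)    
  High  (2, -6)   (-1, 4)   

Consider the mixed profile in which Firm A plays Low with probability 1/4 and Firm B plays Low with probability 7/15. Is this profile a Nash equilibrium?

Given Firm A's mix p = 1/4, Firm B's payoff from Low is -13/4 but from High is 4. Firm B strictly prefers High, so Firm B would not mix.
So the proposed profile is not a Nash equilibrium.

No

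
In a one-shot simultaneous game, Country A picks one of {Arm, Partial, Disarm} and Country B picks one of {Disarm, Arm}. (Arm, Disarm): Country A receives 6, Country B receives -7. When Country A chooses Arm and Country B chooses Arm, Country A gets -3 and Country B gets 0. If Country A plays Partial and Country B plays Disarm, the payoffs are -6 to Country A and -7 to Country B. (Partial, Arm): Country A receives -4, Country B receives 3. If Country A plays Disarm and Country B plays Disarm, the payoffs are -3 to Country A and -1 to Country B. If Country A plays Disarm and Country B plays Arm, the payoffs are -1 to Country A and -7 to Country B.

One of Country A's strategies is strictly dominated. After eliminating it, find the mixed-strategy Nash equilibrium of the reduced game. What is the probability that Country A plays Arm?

Country A's strategy Partial is strictly dominated by Disarm: -3 > -6 and -1 > -4. Eliminate Partial.
Country B's indifference between Disarm and Arm determines Country A's mixing probability p:
  Country B's payoff from Disarm: p·(-7) + (1−p)·(-1) = -6p - 1
  Country B's payoff from Arm: p·0 + (1−p)·(-7) = 7p - 7
  -6p - 1 = 7p - 7  ⇒  -13p = -6  ⇒  p = 6/13.

p = 6/13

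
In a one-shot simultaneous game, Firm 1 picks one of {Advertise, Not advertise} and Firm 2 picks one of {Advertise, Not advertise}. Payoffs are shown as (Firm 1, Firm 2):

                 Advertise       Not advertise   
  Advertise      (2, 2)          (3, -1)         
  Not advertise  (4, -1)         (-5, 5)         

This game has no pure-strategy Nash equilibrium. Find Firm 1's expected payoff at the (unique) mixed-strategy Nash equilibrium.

11/5

Firm 2's mix must leave Firm 1 indifferent between Advertise and Not advertise.
  Firm 1's expected payoff from Advertise: q·2 + (1−q)·3 = -q + 3
  Firm 1's expected payoff from Not advertise: q·4 + (1−q)·(-5) = 9q - 5
  -q + 3 = 9q - 5  ⇒  -10q = -8  ⇒  q = 4/5.
At equilibrium Firm 1 is indifferent across rows, so Firm 1's payoff equals the payoff from Advertise: (4/5)·2 + (1/5)·3 = 11/5.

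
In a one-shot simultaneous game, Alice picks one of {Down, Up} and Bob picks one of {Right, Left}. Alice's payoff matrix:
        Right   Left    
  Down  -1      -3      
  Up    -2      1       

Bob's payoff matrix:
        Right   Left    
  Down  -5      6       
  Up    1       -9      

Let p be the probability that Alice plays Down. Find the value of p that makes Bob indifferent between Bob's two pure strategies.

For Bob to be willing to mix, Bob must be indifferent between Right and Left, which pins down Alice's mix.
  Bob's payoff from Right: p·(-5) + (1−p)·1 = -6p + 1
  Bob's payoff from Left: p·6 + (1−p)·(-9) = 15p - 9
  -6p + 1 = 15p - 9  ⇒  -21p = -10  ⇒  p = 10/21.

p = 10/21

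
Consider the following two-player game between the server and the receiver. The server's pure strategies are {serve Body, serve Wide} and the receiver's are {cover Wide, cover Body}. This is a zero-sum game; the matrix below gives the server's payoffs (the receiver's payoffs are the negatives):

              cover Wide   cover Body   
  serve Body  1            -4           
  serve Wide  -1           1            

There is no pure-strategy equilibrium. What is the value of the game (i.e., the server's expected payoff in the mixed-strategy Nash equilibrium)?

v = -3/7

In a mixed equilibrium the server is indifferent between serve Body and serve Wide; this condition fixes q.
  the server's payoff to serve Body: q·1 + (1−q)·(-4) = 5q - 4
  the server's payoff to serve Wide: q·(-1) + (1−q)·1 = -2q + 1
  5q - 4 = -2q + 1  ⇒  7q = 5  ⇒  q = 5/7.
The value is the server's expected payoff against this mix (using serve Body): (5/7)·1 + (2/7)·(-4) = -3/7.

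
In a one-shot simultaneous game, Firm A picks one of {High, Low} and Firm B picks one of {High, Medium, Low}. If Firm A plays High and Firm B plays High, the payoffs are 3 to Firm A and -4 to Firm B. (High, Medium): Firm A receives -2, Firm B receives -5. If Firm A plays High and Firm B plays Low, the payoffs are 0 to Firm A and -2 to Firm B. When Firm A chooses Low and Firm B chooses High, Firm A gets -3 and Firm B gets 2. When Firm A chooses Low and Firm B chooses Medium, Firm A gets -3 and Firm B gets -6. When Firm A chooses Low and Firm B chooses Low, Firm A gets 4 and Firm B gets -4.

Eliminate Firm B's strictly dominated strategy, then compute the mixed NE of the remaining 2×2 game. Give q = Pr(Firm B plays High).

q = 2/5

Firm B's strategy Medium is strictly dominated by Low: -2 > -5 and -4 > -6. Eliminate Medium.
Firm A's indifference between High and Low determines Firm B's mixing probability q:
  Firm A's payoff from High: q·3 + (1−q)·0 = 3q
  Firm A's payoff from Low: q·(-3) + (1−q)·4 = -7q + 4
  3q = -7q + 4  ⇒  10q = 4  ⇒  q = 2/5.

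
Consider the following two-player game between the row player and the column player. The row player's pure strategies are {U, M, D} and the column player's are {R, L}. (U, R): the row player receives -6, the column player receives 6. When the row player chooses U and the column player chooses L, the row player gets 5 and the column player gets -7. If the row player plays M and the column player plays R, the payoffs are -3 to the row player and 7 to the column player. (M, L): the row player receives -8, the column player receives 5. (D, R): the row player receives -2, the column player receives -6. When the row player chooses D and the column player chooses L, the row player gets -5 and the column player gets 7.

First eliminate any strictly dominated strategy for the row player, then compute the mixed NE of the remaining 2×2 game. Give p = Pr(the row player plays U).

The row player's strategy M is strictly dominated by D: -2 > -3 and -5 > -8. Eliminate M.
In a mixed equilibrium the column player is indifferent between R and L; this condition fixes p.
  the column player's payoff to R: p·6 + (1−p)·(-6) = 12p - 6
  the column player's payoff to L: p·(-7) + (1−p)·7 = -14p + 7
  12p - 6 = -14p + 7  ⇒  26p = 13  ⇒  p = 1/2.

p = 1/2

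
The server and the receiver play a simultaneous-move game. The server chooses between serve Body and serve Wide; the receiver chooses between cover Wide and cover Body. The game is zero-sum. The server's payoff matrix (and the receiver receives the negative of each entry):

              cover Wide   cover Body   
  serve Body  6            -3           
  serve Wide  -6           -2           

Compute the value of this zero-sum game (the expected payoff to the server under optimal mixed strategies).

For the server to be willing to mix, the server must be indifferent between serve Body and serve Wide, which pins down the receiver's mix.
  the server's payoff to serve Body: q·6 + (1−q)·(-3) = 9q - 3
  the server's payoff to serve Wide: q·(-6) + (1−q)·(-2) = -4q - 2
  9q - 3 = -4q - 2  ⇒  13q = 1  ⇒  q = 1/13.
The value is the server's expected payoff against this mix (using serve Body): (1/13)·6 + (12/13)·(-3) = -30/13.

v = -30/13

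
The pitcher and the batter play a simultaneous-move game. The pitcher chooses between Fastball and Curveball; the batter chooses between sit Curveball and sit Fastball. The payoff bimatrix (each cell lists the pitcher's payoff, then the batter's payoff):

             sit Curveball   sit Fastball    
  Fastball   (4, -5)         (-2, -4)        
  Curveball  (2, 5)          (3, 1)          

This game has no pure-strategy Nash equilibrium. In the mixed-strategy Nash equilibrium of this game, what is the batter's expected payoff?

For the batter to be willing to mix, the batter must be indifferent between sit Curveball and sit Fastball, which pins down the pitcher's mix.
  the batter's payoff to sit Curveball: p·(-5) + (1−p)·5 = -10p + 5
  the batter's payoff to sit Fastball: p·(-4) + (1−p)·1 = -5p + 1
  -10p + 5 = -5p + 1  ⇒  -5p = -4  ⇒  p = 4/5.
At equilibrium the batter is indifferent across columns, so the batter's payoff equals the payoff from sit Curveball: (4/5)·(-5) + (1/5)·5 = -3.

-3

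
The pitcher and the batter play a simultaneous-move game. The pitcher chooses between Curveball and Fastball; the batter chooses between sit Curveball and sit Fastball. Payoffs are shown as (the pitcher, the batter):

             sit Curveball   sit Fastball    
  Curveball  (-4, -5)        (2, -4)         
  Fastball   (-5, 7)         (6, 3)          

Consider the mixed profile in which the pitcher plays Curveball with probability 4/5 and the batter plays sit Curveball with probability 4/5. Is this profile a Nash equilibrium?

Check the batter's indifference given the pitcher's mix p = 4/5:
  payoff from sit Curveball = -13/5; payoff from sit Fastball = -13/5 — equal.
Check the pitcher's indifference given the batter's mix q = 4/5:
  payoff from Curveball = -14/5; payoff from Fastball = -14/5 — equal.
Both players are indifferent, so neither can profitably deviate.

Yes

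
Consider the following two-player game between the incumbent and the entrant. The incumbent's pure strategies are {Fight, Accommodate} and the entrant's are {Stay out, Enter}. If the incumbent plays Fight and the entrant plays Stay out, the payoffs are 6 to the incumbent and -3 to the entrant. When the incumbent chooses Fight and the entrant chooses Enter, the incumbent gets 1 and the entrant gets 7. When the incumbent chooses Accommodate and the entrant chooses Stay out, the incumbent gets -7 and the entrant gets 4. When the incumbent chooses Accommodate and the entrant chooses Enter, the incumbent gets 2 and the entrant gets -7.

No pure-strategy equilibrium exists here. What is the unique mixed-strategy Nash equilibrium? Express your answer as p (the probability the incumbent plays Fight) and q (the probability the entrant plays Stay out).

p = 11/21, q = 1/14

The entrant's indifference between Stay out and Enter determines the incumbent's mixing probability p:
  the entrant's payoff to Stay out: p·(-3) + (1−p)·4 = -7p + 4
  the entrant's payoff to Enter: p·7 + (1−p)·(-7) = 14p - 7
  -7p + 4 = 14p - 7  ⇒  -21p = -11  ⇒  p = 11/21.
For the incumbent to be willing to mix, the incumbent must be indifferent between Fight and Accommodate, which pins down the entrant's mix.
  the incumbent's expected payoff from Fight: q·6 + (1−q)·1 = 5q + 1
  the incumbent's expected payoff from Accommodate: q·(-7) + (1−q)·2 = -9q + 2
  5q + 1 = -9q + 2  ⇒  14q = 1  ⇒  q = 1/14.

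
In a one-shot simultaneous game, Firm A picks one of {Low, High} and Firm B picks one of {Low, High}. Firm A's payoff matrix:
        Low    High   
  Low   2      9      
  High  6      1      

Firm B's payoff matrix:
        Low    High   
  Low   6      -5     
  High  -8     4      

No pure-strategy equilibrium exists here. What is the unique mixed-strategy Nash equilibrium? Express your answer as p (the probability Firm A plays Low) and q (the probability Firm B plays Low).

Firm B's indifference between Low and High determines Firm A's mixing probability p:
  Firm B's payoff to Low: p·6 + (1−p)·(-8) = 14p - 8
  Firm B's payoff to High: p·(-5) + (1−p)·4 = -9p + 4
  14p - 8 = -9p + 4  ⇒  23p = 12  ⇒  p = 12/23.
In a mixed equilibrium Firm A is indifferent between Low and High; this condition fixes q.
  Firm A's expected payoff from Low: q·2 + (1−q)·9 = -7q + 9
  Firm A's expected payoff from High: q·6 + (1−q)·1 = 5q + 1
  -7q + 9 = 5q + 1  ⇒  -12q = -8  ⇒  q = 2/3.

p = 12/23, q = 2/3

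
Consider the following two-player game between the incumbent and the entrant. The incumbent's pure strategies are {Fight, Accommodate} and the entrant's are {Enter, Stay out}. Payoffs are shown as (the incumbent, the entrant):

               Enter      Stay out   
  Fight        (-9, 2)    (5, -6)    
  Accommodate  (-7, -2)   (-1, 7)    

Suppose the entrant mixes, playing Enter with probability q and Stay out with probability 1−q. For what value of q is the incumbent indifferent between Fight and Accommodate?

Set the incumbent's expected payoff from Fight equal to that from Accommodate:
  the incumbent's payoff to Fight: q·(-9) + (1−q)·5 = -14q + 5
  the incumbent's payoff to Accommodate: q·(-7) + (1−q)·(-1) = -6q - 1
  -14q + 5 = -6q - 1  ⇒  -8q = -6  ⇒  q = 3/4.

q = 3/4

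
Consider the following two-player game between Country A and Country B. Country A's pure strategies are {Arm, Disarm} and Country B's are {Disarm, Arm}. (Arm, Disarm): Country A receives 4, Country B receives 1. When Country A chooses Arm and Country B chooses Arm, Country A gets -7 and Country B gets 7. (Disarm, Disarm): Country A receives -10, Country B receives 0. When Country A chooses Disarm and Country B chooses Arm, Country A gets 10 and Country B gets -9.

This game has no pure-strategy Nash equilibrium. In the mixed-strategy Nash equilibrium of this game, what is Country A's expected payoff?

-30/31

Set Country A's expected payoff from Arm equal to that from Disarm:
  Country A's expected payoff from Arm: q·4 + (1−q)·(-7) = 11q - 7
  Country A's expected payoff from Disarm: q·(-10) + (1−q)·10 = -20q + 10
  11q - 7 = -20q + 10  ⇒  31q = 17  ⇒  q = 17/31.
At equilibrium Country A is indifferent across rows, so Country A's payoff equals the payoff from Arm: (17/31)·4 + (14/31)·(-7) = -30/31.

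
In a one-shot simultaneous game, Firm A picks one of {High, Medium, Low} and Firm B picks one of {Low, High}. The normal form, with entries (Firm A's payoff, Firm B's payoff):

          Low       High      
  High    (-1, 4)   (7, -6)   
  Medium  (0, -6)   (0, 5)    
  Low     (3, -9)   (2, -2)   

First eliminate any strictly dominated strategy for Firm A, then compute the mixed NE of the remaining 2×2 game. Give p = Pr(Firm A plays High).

Firm A's strategy Medium is strictly dominated by Low: 3 > 0 and 2 > 0. Eliminate Medium.
Set Firm B's expected payoff from Low equal to that from High:
  Firm B's payoff to Low: p·4 + (1−p)·(-9) = 13p - 9
  Firm B's payoff to High: p·(-6) + (1−p)·(-2) = -4p - 2
  13p - 9 = -4p - 2  ⇒  17p = 7  ⇒  p = 7/17.

p = 7/17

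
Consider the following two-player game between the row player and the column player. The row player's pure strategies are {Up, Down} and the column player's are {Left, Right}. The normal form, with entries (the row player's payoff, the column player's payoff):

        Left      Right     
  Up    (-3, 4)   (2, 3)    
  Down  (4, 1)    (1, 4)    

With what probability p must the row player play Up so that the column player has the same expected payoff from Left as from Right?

The row player's mix must leave the column player indifferent between Left and Right.
  the column player's payoff to Left: p·4 + (1−p)·1 = 3p + 1
  the column player's payoff to Right: p·3 + (1−p)·4 = -p + 4
  3p + 1 = -p + 4  ⇒  4p = 3  ⇒  p = 3/4.

p = 3/4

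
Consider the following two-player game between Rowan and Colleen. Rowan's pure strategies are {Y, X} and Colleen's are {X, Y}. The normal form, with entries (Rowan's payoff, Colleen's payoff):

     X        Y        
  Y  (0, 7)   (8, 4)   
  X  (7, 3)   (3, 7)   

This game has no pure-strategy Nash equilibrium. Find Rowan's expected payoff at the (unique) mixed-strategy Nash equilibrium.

14/3

For Rowan to be willing to mix, Rowan must be indifferent between Y and X, which pins down Colleen's mix.
  Rowan's payoff from Y: q·0 + (1−q)·8 = -8q + 8
  Rowan's payoff from X: q·7 + (1−q)·3 = 4q + 3
  -8q + 8 = 4q + 3  ⇒  -12q = -5  ⇒  q = 5/12.
At equilibrium Rowan is indifferent across rows, so Rowan's payoff equals the payoff from Y: (5/12)·0 + (7/12)·8 = 14/3.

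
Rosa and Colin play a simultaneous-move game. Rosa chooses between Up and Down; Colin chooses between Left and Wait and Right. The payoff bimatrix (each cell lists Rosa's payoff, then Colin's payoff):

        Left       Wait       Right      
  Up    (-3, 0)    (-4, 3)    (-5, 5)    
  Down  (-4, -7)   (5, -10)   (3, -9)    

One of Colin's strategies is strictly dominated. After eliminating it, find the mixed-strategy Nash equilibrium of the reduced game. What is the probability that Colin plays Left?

q = 8/9

Colin's strategy Wait is strictly dominated by Right: 5 > 3 and -9 > -10. Eliminate Wait.
Set Rosa's expected payoff from Up equal to that from Down:
  Rosa's payoff from Up: q·(-3) + (1−q)·(-5) = 2q - 5
  Rosa's payoff from Down: q·(-4) + (1−q)·3 = -7q + 3
  2q - 5 = -7q + 3  ⇒  9q = 8  ⇒  q = 8/9.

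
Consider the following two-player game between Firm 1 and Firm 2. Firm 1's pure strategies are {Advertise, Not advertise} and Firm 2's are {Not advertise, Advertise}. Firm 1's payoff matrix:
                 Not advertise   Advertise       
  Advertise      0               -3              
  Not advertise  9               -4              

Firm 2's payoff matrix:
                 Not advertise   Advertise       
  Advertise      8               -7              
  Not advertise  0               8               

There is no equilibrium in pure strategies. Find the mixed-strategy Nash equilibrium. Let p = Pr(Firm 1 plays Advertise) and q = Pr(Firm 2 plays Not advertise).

Firm 1's mix must leave Firm 2 indifferent between Not advertise and Advertise.
  Firm 2's payoff to Not advertise: p·8 + (1−p)·0 = 8p
  Firm 2's payoff to Advertise: p·(-7) + (1−p)·8 = -15p + 8
  8p = -15p + 8  ⇒  23p = 8  ⇒  p = 8/23.
In a mixed equilibrium Firm 1 is indifferent between Advertise and Not advertise; this condition fixes q.
  Firm 1's payoff from Advertise: q·0 + (1−q)·(-3) = 3q - 3
  Firm 1's payoff from Not advertise: q·9 + (1−q)·(-4) = 13q - 4
  3q - 3 = 13q - 4  ⇒  -10q = -1  ⇒  q = 1/10.

p = 8/23, q = 1/10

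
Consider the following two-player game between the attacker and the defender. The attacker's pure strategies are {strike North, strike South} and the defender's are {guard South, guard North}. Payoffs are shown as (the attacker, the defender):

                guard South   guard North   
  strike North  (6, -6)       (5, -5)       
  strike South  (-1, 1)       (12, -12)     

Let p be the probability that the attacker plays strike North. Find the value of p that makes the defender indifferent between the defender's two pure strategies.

p = 13/14

The defender's indifference between guard South and guard North determines the attacker's mixing probability p:
  the defender's payoff to guard South: p·(-6) + (1−p)·1 = -7p + 1
  the defender's payoff to guard North: p·(-5) + (1−p)·(-12) = 7p - 12
  -7p + 1 = 7p - 12  ⇒  -14p = -13  ⇒  p = 13/14.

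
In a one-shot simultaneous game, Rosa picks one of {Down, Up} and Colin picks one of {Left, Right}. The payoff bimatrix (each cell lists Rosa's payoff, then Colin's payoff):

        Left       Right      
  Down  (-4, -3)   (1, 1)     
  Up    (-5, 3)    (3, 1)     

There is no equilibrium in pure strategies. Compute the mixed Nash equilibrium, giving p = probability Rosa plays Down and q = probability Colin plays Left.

For Colin to be willing to mix, Colin must be indifferent between Left and Right, which pins down Rosa's mix.
  Colin's payoff to Left: p·(-3) + (1−p)·3 = -6p + 3
  Colin's payoff to Right: p·1 + (1−p)·1 = 1
  -6p + 3 = 1  ⇒  -6p = -2  ⇒  p = 1/3.
Rosa's indifference between Down and Up determines Colin's mixing probability q:
  Rosa's expected payoff from Down: q·(-4) + (1−q)·1 = -5q + 1
  Rosa's expected payoff from Up: q·(-5) + (1−q)·3 = -8q + 3
  -5q + 1 = -8q + 3  ⇒  3q = 2  ⇒  q = 2/3.

p = 1/3, q = 2/3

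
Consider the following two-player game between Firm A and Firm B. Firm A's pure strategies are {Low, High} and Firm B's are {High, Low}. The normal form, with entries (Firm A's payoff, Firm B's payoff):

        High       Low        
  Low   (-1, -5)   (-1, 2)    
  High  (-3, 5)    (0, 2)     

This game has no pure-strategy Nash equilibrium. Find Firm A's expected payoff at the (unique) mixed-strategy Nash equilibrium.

Firm B's mix must leave Firm A indifferent between Low and High.
  Firm A's payoff to Low: q·(-1) + (1−q)·(-1) = -1
  Firm A's payoff to High: q·(-3) + (1−q)·0 = -3q
  -1 = -3q  ⇒  3q = 1  ⇒  q = 1/3.
At equilibrium Firm A is indifferent across rows, so Firm A's payoff equals the payoff from Low: (1/3)·(-1) + (2/3)·(-1) = -1.

-1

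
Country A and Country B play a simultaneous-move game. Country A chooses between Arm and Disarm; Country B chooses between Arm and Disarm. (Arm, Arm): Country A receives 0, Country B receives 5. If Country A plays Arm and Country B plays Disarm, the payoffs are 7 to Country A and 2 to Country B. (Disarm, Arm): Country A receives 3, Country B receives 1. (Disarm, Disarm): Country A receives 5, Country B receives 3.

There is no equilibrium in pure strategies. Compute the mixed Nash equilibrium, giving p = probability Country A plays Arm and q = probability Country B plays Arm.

p = 2/5, q = 2/5

For Country B to be willing to mix, Country B must be indifferent between Arm and Disarm, which pins down Country A's mix.
  Country B's expected payoff from Arm: p·5 + (1−p)·1 = 4p + 1
  Country B's expected payoff from Disarm: p·2 + (1−p)·3 = -p + 3
  4p + 1 = -p + 3  ⇒  5p = 2  ⇒  p = 2/5.
In a mixed equilibrium Country A is indifferent between Arm and Disarm; this condition fixes q.
  Country A's payoff to Arm: q·0 + (1−q)·7 = -7q + 7
  Country A's payoff to Disarm: q·3 + (1−q)·5 = -2q + 5
  -7q + 7 = -2q + 5  ⇒  -5q = -2  ⇒  q = 2/5.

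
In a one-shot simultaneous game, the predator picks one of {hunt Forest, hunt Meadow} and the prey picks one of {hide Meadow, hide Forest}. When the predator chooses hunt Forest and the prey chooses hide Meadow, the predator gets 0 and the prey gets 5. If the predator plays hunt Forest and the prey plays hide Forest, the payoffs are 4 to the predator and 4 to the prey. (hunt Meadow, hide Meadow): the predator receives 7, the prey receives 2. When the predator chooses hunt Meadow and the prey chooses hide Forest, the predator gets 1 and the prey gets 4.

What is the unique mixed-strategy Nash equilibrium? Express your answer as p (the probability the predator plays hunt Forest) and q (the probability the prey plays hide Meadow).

The prey's indifference between hide Meadow and hide Forest determines the predator's mixing probability p:
  the prey's payoff to hide Meadow: p·5 + (1−p)·2 = 3p + 2
  the prey's payoff to hide Forest: p·4 + (1−p)·4 = 4
  3p + 2 = 4  ⇒  3p = 2  ⇒  p = 2/3.
The predator's indifference between hunt Forest and hunt Meadow determines the prey's mixing probability q:
  the predator's expected payoff from hunt Forest: q·0 + (1−q)·4 = -4q + 4
  the predator's expected payoff from hunt Meadow: q·7 + (1−q)·1 = 6q + 1
  -4q + 4 = 6q + 1  ⇒  -10q = -3  ⇒  q = 3/10.

p = 2/3, q = 3/10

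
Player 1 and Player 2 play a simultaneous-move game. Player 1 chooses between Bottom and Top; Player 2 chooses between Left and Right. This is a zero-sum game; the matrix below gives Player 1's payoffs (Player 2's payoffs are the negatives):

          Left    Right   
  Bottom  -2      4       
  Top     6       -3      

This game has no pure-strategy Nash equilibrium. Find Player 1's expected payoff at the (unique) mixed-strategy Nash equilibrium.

Set Player 1's expected payoff from Bottom equal to that from Top:
  Player 1's expected payoff from Bottom: q·(-2) + (1−q)·4 = -6q + 4
  Player 1's expected payoff from Top: q·6 + (1−q)·(-3) = 9q - 3
  -6q + 4 = 9q - 3  ⇒  -15q = -7  ⇒  q = 7/15.
At equilibrium Player 1 is indifferent across rows, so Player 1's payoff equals the payoff from Bottom: (7/15)·(-2) + (8/15)·4 = 6/5.

6/5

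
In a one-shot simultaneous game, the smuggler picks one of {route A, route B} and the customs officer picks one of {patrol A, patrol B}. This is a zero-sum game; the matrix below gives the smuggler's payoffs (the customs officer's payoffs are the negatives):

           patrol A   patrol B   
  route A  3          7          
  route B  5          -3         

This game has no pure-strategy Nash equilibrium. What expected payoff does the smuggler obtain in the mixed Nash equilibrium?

The smuggler's indifference between route A and route B determines the customs officer's mixing probability q:
  the smuggler's payoff to route A: q·3 + (1−q)·7 = -4q + 7
  the smuggler's payoff to route B: q·5 + (1−q)·(-3) = 8q - 3
  -4q + 7 = 8q - 3  ⇒  -12q = -10  ⇒  q = 5/6.
At equilibrium the smuggler is indifferent across rows, so the smuggler's payoff equals the payoff from route A: (5/6)·3 + (1/6)·7 = 11/3.

11/3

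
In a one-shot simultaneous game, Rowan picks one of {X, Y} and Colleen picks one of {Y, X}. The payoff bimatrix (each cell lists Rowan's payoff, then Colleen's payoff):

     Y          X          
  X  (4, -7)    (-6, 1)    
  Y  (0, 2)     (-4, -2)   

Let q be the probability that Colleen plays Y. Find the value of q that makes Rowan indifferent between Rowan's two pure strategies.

Set Rowan's expected payoff from X equal to that from Y:
  Rowan's payoff to X: q·4 + (1−q)·(-6) = 10q - 6
  Rowan's payoff to Y: q·0 + (1−q)·(-4) = 4q - 4
  10q - 6 = 4q - 4  ⇒  6q = 2  ⇒  q = 1/3.

q = 1/3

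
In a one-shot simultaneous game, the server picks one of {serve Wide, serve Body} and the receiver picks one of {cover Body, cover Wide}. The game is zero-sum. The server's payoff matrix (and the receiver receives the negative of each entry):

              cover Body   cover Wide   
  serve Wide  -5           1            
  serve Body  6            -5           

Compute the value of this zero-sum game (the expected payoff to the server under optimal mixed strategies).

v = -19/17

The receiver's mix must leave the server indifferent between serve Wide and serve Body.
  the server's payoff from serve Wide: q·(-5) + (1−q)·1 = -6q + 1
  the server's payoff from serve Body: q·6 + (1−q)·(-5) = 11q - 5
  -6q + 1 = 11q - 5  ⇒  -17q = -6  ⇒  q = 6/17.
The value is the server's expected payoff against this mix (using serve Wide): (6/17)·(-5) + (11/17)·1 = -19/17.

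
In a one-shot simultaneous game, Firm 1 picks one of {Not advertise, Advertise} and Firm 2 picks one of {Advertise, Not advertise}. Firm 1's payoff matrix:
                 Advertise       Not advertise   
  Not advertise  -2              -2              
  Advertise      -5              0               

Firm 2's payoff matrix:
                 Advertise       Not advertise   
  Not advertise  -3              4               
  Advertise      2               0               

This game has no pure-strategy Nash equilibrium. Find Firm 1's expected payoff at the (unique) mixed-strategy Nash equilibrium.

Firm 1's indifference between Not advertise and Advertise determines Firm 2's mixing probability q:
  Firm 1's payoff to Not advertise: q·(-2) + (1−q)·(-2) = -2
  Firm 1's payoff to Advertise: q·(-5) + (1−q)·0 = -5q
  -2 = -5q  ⇒  5q = 2  ⇒  q = 2/5.
At equilibrium Firm 1 is indifferent across rows, so Firm 1's payoff equals the payoff from Not advertise: (2/5)·(-2) + (3/5)·(-2) = -2.

-2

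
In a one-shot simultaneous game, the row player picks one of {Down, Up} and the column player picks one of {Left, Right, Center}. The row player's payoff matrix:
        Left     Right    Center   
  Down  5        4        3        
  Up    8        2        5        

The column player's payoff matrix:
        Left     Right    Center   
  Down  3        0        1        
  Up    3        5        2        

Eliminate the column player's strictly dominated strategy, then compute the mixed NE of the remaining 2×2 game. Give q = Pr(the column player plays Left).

The column player's strategy Center is strictly dominated by Left: 3 > 1 and 3 > 2. Eliminate Center.
For the row player to be willing to mix, the row player must be indifferent between Down and Up, which pins down the column player's mix.
  the row player's payoff to Down: q·5 + (1−q)·4 = q + 4
  the row player's payoff to Up: q·8 + (1−q)·2 = 6q + 2
  q + 4 = 6q + 2  ⇒  -5q = -2  ⇒  q = 2/5.

q = 2/5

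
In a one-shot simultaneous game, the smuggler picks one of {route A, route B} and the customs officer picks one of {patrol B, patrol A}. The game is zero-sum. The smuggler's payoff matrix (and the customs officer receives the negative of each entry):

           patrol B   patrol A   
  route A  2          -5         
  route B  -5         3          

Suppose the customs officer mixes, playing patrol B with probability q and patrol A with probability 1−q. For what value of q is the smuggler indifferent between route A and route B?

Set the smuggler's expected payoff from route A equal to that from route B:
  the smuggler's expected payoff from route A: q·2 + (1−q)·(-5) = 7q - 5
  the smuggler's expected payoff from route B: q·(-5) + (1−q)·3 = -8q + 3
  7q - 5 = -8q + 3  ⇒  15q = 8  ⇒  q = 8/15.

q = 8/15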